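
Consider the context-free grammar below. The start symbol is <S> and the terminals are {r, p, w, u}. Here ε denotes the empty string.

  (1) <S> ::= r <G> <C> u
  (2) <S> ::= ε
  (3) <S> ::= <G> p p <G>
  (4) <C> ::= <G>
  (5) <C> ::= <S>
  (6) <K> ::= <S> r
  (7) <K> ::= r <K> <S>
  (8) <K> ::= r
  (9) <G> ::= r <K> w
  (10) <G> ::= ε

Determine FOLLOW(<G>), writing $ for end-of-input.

FIRST(<G>): from <G>::=r <K> w we get {r}; from <G>::=ε we get {ε}. So FIRST(<G>) = {ε, r}.
FIRST(<S>): from <S>::=r <G> <C> u we get {r}; from <S>::=ε we get {ε}; from <S>::=<G> p p <G> we get {p, r}. So FIRST(<S>) = {ε, p, r}.
FIRST(<C>): from <C>::=<G> we get {ε, r}; from <C>::=<S> we get {ε, p, r}. So FIRST(<C>) = {ε, p, r}.
FIRST(<K>): from <K>::=<S> r we get {p, r}; from <K>::=r <K> <S> we get {r}; from <K>::=r we get {r}. So FIRST(<K>) = {p, r}.
FOLLOW(<S>) includes $ since <S> is the start symbol.
FOLLOW(<C>): in <S>::=r <G> <C> u, <C> is followed by u with FIRST {u}. Thus FOLLOW(<C>) = {u}.
FOLLOW(<K>): in <K>::=r <K> <S>, <K> is followed by <S> with FIRST {ε, p, r}; in <K>::=r <K> <S>, the suffix after <K> is nullable (adds nothing new); in <G>::=r <K> w, <K> is followed by w with FIRST {w}. Thus FOLLOW(<K>) = {p, r, w}.
FOLLOW(<S>): in <C>::=<S>, the suffix after <S> is empty, so FOLLOW(<S>) ⊇ FOLLOW(<C>) = {u}; in <K>::=<S> r, <S> is followed by r with FIRST {r}; in <K>::=r <K> <S>, the suffix after <S> is empty, so FOLLOW(<S>) ⊇ FOLLOW(<K>) = {p, r, w}. Thus FOLLOW(<S>) = {$, p, r, u, w}.
FOLLOW(<G>): in <S>::=r <G> <C> u, <G> is followed by <C> u with FIRST {p, r, u}; in <S>::=<G> p p <G> (occurrence 1), <G> is followed by p p <G> with FIRST {p}; in <S>::=<G> p p <G> (occurrence 2), the suffix after <G> is empty, so FOLLOW(<G>) ⊇ FOLLOW(<S>) = {$, p, r, u, w}; in <C>::=<G>, the suffix after <G> is empty, so FOLLOW(<G>) ⊇ FOLLOW(<C>) = {u}. Thus FOLLOW(<G>) = {$, p, r, u, w}.

{$, p, r, u, w}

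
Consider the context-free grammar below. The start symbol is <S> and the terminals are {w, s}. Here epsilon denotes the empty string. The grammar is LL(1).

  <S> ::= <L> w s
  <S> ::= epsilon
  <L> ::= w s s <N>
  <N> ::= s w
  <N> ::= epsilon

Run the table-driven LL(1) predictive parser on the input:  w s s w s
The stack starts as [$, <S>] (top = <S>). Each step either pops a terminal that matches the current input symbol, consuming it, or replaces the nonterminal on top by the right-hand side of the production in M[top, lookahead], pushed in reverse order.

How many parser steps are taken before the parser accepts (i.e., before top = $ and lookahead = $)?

8

     Stack            Input        Action
  1  $ <S>            w s s w s $  expand <S> ::= <L> w s
  2  $ s w <L>        w s s w s $  expand <L> ::= w s s <N>
  3  $ s w <N> s s w  w s s w s $  match w
  4  $ s w <N> s s    s s w s $    match s
  5  $ s w <N> s      s w s $      match s
  6  $ s w <N>        w s $        expand <N> ::= epsilon
  7  $ s w            w s $        match w
  8  $ s              s $          match s
Accept reached after 8 steps.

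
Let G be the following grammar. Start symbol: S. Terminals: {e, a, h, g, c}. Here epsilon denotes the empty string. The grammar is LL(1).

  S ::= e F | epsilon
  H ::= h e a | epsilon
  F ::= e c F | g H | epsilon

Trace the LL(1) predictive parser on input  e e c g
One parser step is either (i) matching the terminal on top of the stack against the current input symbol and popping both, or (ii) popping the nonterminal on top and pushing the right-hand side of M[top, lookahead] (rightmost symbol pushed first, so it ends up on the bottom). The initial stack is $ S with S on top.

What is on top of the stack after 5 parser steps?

F

     Stack    Input      Action
  1  $ S      e e c g $  expand S ::= e F
  2  $ F e    e e c g $  match e
  3  $ F      e c g $    expand F ::= e c F
  4  $ F c e  e c g $    match e
  5  $ F c    c g $      match c
Stack after step 5: $ F (top = F).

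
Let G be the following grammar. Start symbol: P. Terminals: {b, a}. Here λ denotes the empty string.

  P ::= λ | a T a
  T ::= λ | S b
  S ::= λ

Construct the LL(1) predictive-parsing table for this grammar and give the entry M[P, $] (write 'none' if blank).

FIRST(P): from P::=λ we get {λ}; from P::=a T a we get {a}. So FIRST(P) = {λ, a}.
FIRST(S): from S::=λ we get {λ}. So FIRST(S) = {λ}.
FIRST(T): from T::=λ we get {λ}; from T::=S b we get {b}. So FIRST(T) = {λ, b}.
FOLLOW(P) includes $ since P is the start symbol.
FOLLOW(P): P appears on no right-hand side. Thus FOLLOW(P) = {$}.
For P ::= λ: FIRST(λ) = {λ}, so it goes in M[P, t] for t ∈ {}; since λ ∈ FIRST, also for every t ∈ FOLLOW(P) = {$}.
For P ::= a T a: FIRST(a T a) = {a}, so it goes in M[P, t] for t ∈ {a}.

P ::= λ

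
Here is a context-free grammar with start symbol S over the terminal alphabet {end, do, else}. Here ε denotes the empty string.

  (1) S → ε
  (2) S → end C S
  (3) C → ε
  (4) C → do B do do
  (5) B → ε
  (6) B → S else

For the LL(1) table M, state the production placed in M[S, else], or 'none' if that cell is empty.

S → ε

FIRST(S): from S→ε we get {ε}; from S→end C S we get {end}. So FIRST(S) = {ε, end}.
FIRST(C): from C→ε we get {ε}; from C→do B do do we get {do}. So FIRST(C) = {ε, do}.
FIRST(B): from B→ε we get {ε}; from B→S else we get {else, end}. So FIRST(B) = {ε, else, end}.
FOLLOW(S) includes $ since S is the start symbol.
FOLLOW(S): in S→end C S, the suffix after S is empty (adds nothing new); in B→S else, S is followed by else with FIRST {else}. Thus FOLLOW(S) = {$, else}.
For S → ε: FIRST(ε) = {ε}, so it goes in M[S, t] for t ∈ {}; since ε ∈ FIRST, also for every t ∈ FOLLOW(S) = {$, else}.
For S → end C S: FIRST(end C S) = {end}, so it goes in M[S, t] for t ∈ {end}.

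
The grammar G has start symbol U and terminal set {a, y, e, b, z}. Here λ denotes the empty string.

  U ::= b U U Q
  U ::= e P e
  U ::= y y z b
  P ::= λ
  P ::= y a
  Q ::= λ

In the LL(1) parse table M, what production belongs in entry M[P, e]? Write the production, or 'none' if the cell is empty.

P ::= λ

FIRST(U) = {b, e, y}
FIRST(P) = {λ, y}
FIRST(Q) = {λ}
FOLLOW(U) includes $ since U is the start symbol.
FOLLOW(P): in U::=e P e, P is followed by e with FIRST {e}. Thus FOLLOW(P) = {e}.
For P ::= λ: FIRST(λ) = {λ}, so it goes in M[P, t] for t ∈ {}; since λ ∈ FIRST, also for every t ∈ FOLLOW(P) = {e}.
For P ::= y a: FIRST(y a) = {y}, so it goes in M[P, t] for t ∈ {y}.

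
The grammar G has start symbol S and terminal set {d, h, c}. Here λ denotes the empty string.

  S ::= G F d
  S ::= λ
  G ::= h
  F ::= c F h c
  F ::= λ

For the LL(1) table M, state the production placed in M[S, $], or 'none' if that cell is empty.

FIRST(G): from G::=h we get {h}. So FIRST(G) = {h}.
FIRST(F): from F::=c F h c we get {c}; from F::=λ we get {λ}. So FIRST(F) = {λ, c}.
FIRST(S): from S::=G F d we get {h}; from S::=λ we get {λ}. So FIRST(S) = {λ, h}.
FOLLOW(S) includes $ since S is the start symbol.
FOLLOW(S): S appears on no right-hand side. Thus FOLLOW(S) = {$}.
For S ::= G F d: FIRST(G F d) = {h}, so it goes in M[S, t] for t ∈ {h}.
For S ::= λ: FIRST(λ) = {λ}, so it goes in M[S, t] for t ∈ {}; since λ ∈ FIRST, also for every t ∈ FOLLOW(S) = {$}.

S ::= λ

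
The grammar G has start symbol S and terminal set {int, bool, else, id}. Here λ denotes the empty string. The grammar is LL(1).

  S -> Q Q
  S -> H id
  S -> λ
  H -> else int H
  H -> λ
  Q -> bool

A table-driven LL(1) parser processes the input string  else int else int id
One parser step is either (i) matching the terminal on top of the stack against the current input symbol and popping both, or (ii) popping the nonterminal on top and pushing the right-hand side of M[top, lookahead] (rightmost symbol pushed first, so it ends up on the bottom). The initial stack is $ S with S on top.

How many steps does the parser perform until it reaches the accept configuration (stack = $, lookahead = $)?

     Stack            Input                   Action
  1  $ S              else int else int id $  expand S -> H id
  2  $ id H           else int else int id $  expand H -> else int H
  3  $ id H int else  else int else int id $  match else
  4  $ id H int       int else int id $       match int
  5  $ id H           else int id $           expand H -> else int H
  6  $ id H int else  else int id $           match else
  7  $ id H int       int id $                match int
  8  $ id H           id $                    expand H -> λ
  9  $ id             id $                    match id
Accept reached after 9 steps.

9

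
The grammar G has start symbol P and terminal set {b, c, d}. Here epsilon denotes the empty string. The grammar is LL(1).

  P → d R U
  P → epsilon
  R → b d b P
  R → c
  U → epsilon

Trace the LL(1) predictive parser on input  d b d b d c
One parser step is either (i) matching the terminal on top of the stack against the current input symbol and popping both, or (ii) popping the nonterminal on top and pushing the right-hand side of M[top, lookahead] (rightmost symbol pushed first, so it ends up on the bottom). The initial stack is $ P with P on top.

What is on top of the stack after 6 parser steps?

step 1: stack=$ P  input=d b d b d c $  — expand P → d R U
step 2: stack=$ U R d  input=d b d b d c $  — match d
step 3: stack=$ U R  input=b d b d c $  — expand R → b d b P
step 4: stack=$ U P b d b  input=b d b d c $  — match b
step 5: stack=$ U P b d  input=d b d c $  — match d
step 6: stack=$ U P b  input=b d c $  — match b
Stack after step 6: $ U P (top = P).

P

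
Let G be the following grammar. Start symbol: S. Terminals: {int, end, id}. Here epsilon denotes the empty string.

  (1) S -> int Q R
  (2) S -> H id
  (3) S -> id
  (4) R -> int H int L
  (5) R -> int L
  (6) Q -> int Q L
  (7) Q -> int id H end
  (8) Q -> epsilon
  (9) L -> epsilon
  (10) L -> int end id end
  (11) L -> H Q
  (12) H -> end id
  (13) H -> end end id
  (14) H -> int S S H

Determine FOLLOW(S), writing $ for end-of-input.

FIRST(R) = {int}
FIRST(Q) = {epsilon, int}
FIRST(H) = {end, int}
FIRST(S) = {end, id, int}  (via H id)
FIRST(L) = {epsilon, end, int}  (via H Q)
FOLLOW(S) includes $ since S is the start symbol.
FOLLOW(S): in H->int S S H (occurrence 1), S is followed by S H with FIRST {end, id, int}; in H->int S S H (occurrence 2), S is followed by H with FIRST {end, int}. Thus FOLLOW(S) = {$, end, id, int}.
FOLLOW(R): in S->int Q R, the suffix after R is empty, so FOLLOW(R) ⊇ FOLLOW(S) = {$, end, id, int}. Thus FOLLOW(R) = {$, end, id, int}.
FOLLOW(Q): in S->int Q R, Q is followed by R with FIRST {int}; in Q->int Q L, Q is followed by L with FIRST {epsilon, end, int}; in Q->int Q L, the suffix after Q is nullable (adds nothing new); in L->H Q, the suffix after Q is empty, so FOLLOW(Q) ⊇ FOLLOW(L) = {$, end, id, int}. Thus FOLLOW(Q) = {$, end, id, int}.
FOLLOW(L): in R->int H int L, the suffix after L is empty, so FOLLOW(L) ⊇ FOLLOW(R) = {$, end, id, int}; in R->int L, the suffix after L is empty, so FOLLOW(L) ⊇ FOLLOW(R) = {$, end, id, int}; in Q->int Q L, the suffix after L is empty, so FOLLOW(L) ⊇ FOLLOW(Q) = {$, end, id, int}. Thus FOLLOW(L) = {$, end, id, int}.
FOLLOW(H): in S->H id, H is followed by id with FIRST {id}; in R->int H int L, H is followed by int L with FIRST {int}; in Q->int id H end, H is followed by end with FIRST {end}; in L->H Q, H is followed by Q with FIRST {epsilon, int}; in L->H Q, the suffix after H is nullable, so FOLLOW(H) ⊇ FOLLOW(L) = {$, end, id, int}; in H->int S S H, the suffix after H is empty (adds nothing new). Thus FOLLOW(H) = {$, end, id, int}.

{$, end, id, int}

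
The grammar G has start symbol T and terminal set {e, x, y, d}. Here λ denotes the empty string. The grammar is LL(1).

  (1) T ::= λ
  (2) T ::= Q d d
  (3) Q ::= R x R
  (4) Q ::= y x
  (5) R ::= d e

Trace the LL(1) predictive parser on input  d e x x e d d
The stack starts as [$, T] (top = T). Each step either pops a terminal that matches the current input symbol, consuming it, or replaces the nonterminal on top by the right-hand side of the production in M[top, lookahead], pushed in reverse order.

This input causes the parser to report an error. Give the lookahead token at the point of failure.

x

step 1: stack=$ T  input=d e x x e d d $  — expand T ::= Q d d
step 2: stack=$ d d Q  input=d e x x e d d $  — expand Q ::= R x R
step 3: stack=$ d d R x R  input=d e x x e d d $  — expand R ::= d e
step 4: stack=$ d d R x e d  input=d e x x e d d $  — match d
step 5: stack=$ d d R x e  input=e x x e d d $  — match e
step 6: stack=$ d d R x  input=x x e d d $  — match x
step 7: stack=$ d d R  input=x e d d $  — error: M[R, x] is empty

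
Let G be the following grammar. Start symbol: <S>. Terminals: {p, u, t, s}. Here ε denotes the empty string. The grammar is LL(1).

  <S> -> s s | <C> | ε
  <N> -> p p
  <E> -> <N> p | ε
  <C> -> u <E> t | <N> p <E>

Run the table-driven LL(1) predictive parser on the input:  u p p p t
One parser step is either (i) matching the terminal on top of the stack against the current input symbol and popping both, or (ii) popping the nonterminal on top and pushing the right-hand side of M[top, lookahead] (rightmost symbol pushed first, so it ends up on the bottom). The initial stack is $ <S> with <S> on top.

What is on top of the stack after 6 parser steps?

step 1: stack=$ <S>  input=u p p p t $  — expand <S> -> <C>
step 2: stack=$ <C>  input=u p p p t $  — expand <C> -> u <E> t
step 3: stack=$ t <E> u  input=u p p p t $  — match u
step 4: stack=$ t <E>  input=p p p t $  — expand <E> -> <N> p
step 5: stack=$ t p <N>  input=p p p t $  — expand <N> -> p p
step 6: stack=$ t p p p  input=p p p t $  — match p
Stack after step 6: $ t p p (top = p).

p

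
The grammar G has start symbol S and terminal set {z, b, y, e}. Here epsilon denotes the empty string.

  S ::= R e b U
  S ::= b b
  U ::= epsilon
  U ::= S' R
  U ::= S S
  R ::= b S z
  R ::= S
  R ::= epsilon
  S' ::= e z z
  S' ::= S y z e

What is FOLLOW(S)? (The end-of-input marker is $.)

{$, b, e, y, z}

FIRST(S): from S::=R e b U we get {b, e}; from S::=b b we get {b}. So FIRST(S) = {b, e}.
FIRST(R): from R::=b S z we get {b}; from R::=S we get {b, e}; from R::=epsilon we get {epsilon}. So FIRST(R) = {epsilon, b, e}.
FIRST(S'): from S'::=e z z we get {e}; from S'::=S y z e we get {b, e}. So FIRST(S') = {b, e}.
FIRST(U): from U::=epsilon we get {epsilon}; from U::=S' R we get {b, e}; from U::=S S we get {b, e}. So FIRST(U) = {epsilon, b, e}.
FOLLOW(S) includes $ since S is the start symbol.
FOLLOW(S): in U::=S S (occurrence 1), S is followed by S with FIRST {b, e}; in U::=S S (occurrence 2), the suffix after S is empty, so FOLLOW(S) ⊇ FOLLOW(U) = {$, b, e, y, z}; in R::=b S z, S is followed by z with FIRST {z}; in R::=S, the suffix after S is empty, so FOLLOW(S) ⊇ FOLLOW(R) = {$, b, e, y, z}; in S'::=S y z e, S is followed by y z e with FIRST {y}. Thus FOLLOW(S) = {$, b, e, y, z}.
FOLLOW(U): in S::=R e b U, the suffix after U is empty, so FOLLOW(U) ⊇ FOLLOW(S) = {$, b, e, y, z}. Thus FOLLOW(U) = {$, b, e, y, z}.
FOLLOW(R): in S::=R e b U, R is followed by e b U with FIRST {e}; in U::=S' R, the suffix after R is empty, so FOLLOW(R) ⊇ FOLLOW(U) = {$, b, e, y, z}. Thus FOLLOW(R) = {$, b, e, y, z}.
FOLLOW(S'): in U::=S' R, S' is followed by R with FIRST {epsilon, b, e}; in U::=S' R, the suffix after S' is nullable, so FOLLOW(S') ⊇ FOLLOW(U) = {$, b, e, y, z}. Thus FOLLOW(S') = {$, b, e, y, z}.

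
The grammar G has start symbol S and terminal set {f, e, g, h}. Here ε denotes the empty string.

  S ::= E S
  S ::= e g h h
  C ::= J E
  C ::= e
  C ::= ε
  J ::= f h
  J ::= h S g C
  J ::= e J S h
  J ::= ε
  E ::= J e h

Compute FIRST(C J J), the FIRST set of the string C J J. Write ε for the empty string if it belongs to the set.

FIRST(J) = {ε, e, f, h}
FIRST(E) = {e, f, h}  (via J e h)
FIRST(S) = {e, f, h}  (via E S)
FIRST(C) = {ε, e, f, h}  (via J E)
FIRST(C J J): take FIRST of each symbol in turn, carrying on past any symbol whose FIRST contains ε; result {ε, e, f, h}.

{ε, e, f, h}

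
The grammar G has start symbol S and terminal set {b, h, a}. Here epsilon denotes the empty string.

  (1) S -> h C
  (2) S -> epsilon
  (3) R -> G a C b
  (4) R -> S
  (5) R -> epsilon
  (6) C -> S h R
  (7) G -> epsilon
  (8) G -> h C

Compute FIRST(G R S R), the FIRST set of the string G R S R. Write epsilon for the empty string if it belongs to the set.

{epsilon, a, h}

FIRST(S): from S->h C we get {h}; from S->epsilon we get {epsilon}. So FIRST(S) = {epsilon, h}.
FIRST(G): from G->epsilon we get {epsilon}; from G->h C we get {h}. So FIRST(G) = {epsilon, h}.
FIRST(R): from R->G a C b we get {a, h}; from R->S we get {epsilon, h}; from R->epsilon we get {epsilon}. So FIRST(R) = {epsilon, a, h}.
FIRST(C): from C->S h R we get {h}. So FIRST(C) = {h}.
FIRST(G R S R): take FIRST of each symbol in turn, carrying on past any symbol whose FIRST contains epsilon; result {epsilon, a, h}.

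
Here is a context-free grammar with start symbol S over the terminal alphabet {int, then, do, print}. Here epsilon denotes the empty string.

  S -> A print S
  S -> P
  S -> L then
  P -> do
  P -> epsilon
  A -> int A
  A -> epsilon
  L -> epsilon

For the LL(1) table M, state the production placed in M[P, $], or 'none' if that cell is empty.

P -> epsilon

FIRST(P) = {epsilon, do}
FIRST(A) = {epsilon, int}
FIRST(L) = {epsilon}
FIRST(S) = {epsilon, do, int, print, then}  (via A print S, P, L then)
FOLLOW(S) includes $ since S is the start symbol.
FOLLOW(S): in S->A print S, the suffix after S is empty (adds nothing new). Thus FOLLOW(S) = {$}.
FOLLOW(P): in S->P, the suffix after P is empty, so FOLLOW(P) ⊇ FOLLOW(S) = {$}. Thus FOLLOW(P) = {$}.
For P -> do: FIRST(do) = {do}, so it goes in M[P, t] for t ∈ {do}.
For P -> epsilon: FIRST(epsilon) = {epsilon}, so it goes in M[P, t] for t ∈ {}; since epsilon ∈ FIRST, also for every t ∈ FOLLOW(P) = {$}.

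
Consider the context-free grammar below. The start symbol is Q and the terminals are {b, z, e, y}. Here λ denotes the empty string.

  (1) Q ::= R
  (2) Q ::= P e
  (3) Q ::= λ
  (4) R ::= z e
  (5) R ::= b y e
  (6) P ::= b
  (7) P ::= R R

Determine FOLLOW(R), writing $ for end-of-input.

{$, b, e, z}

FIRST(R) = {b, z}
FIRST(P) = {b, z}  (via R R)
FIRST(Q) = {λ, b, z}  (via R, P e)
FOLLOW(Q) includes $ since Q is the start symbol.
FOLLOW(Q): Q appears on no right-hand side. Thus FOLLOW(Q) = {$}.
FOLLOW(P): in Q::=P e, P is followed by e with FIRST {e}. Thus FOLLOW(P) = {e}.
FOLLOW(R): in Q::=R, the suffix after R is empty, so FOLLOW(R) ⊇ FOLLOW(Q) = {$}; in P::=R R (occurrence 1), R is followed by R with FIRST {b, z}; in P::=R R (occurrence 2), the suffix after R is empty, so FOLLOW(R) ⊇ FOLLOW(P) = {e}. Thus FOLLOW(R) = {$, b, e, z}.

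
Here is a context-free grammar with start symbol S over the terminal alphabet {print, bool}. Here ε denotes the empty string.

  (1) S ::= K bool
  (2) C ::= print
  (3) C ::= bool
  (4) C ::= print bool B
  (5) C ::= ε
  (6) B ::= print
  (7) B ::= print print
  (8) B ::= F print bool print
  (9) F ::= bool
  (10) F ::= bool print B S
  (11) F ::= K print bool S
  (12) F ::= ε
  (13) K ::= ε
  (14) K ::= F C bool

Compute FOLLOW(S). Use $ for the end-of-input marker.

FIRST(C) = {ε, bool, print}
FIRST(S) = {bool, print}  (via K bool)
FIRST(B) = {bool, print}  (via F print bool print)
FIRST(F) = {ε, bool, print}  (via K print bool S)
FIRST(K) = {ε, bool, print}  (via F C bool)
FOLLOW(S) includes $ since S is the start symbol.
FOLLOW(C): in K::=F C bool, C is followed by bool with FIRST {bool}. Thus FOLLOW(C) = {bool}.
FOLLOW(B): in C::=print bool B, the suffix after B is empty, so FOLLOW(B) ⊇ FOLLOW(C) = {bool}; in F::=bool print B S, B is followed by S with FIRST {bool, print}. Thus FOLLOW(B) = {bool, print}.
FOLLOW(F): in B::=F print bool print, F is followed by print bool print with FIRST {print}; in K::=F C bool, F is followed by C bool with FIRST {bool, print}. Thus FOLLOW(F) = {bool, print}.
FOLLOW(S): in F::=bool print B S, the suffix after S is empty, so FOLLOW(S) ⊇ FOLLOW(F) = {bool, print}; in F::=K print bool S, the suffix after S is empty, so FOLLOW(S) ⊇ FOLLOW(F) = {bool, print}. Thus FOLLOW(S) = {$, bool, print}.
FOLLOW(K): in S::=K bool, K is followed by bool with FIRST {bool}; in F::=K print bool S, K is followed by print bool S with FIRST {print}. Thus FOLLOW(K) = {bool, print}.

{$, bool, print}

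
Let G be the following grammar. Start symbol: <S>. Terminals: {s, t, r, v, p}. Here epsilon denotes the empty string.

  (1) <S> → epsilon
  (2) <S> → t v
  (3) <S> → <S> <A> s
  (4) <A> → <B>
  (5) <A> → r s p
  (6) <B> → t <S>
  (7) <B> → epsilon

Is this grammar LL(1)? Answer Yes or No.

FIRST(<S>) = {epsilon, r, s, t}
FIRST(<A>) = {epsilon, r, t}
FIRST(<B>) = {epsilon, t}
FOLLOW(<S>) = {$, r, s, t}
FOLLOW(<A>) = {s}
FOLLOW(<B>) = {s}
Cell M[<S>, r] receives both <S> → epsilon and <S> → <S> <A> s — the grammar is not LL(1).

No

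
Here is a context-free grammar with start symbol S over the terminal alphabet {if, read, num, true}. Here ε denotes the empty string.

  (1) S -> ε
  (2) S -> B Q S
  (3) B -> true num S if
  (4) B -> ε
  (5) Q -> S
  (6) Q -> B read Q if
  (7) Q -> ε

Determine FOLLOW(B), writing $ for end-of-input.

FIRST(B): from B->true num S if we get {true}; from B->ε we get {ε}. So FIRST(B) = {ε, true}.
FIRST(S): from S->ε we get {ε}; from S->B Q S we get {ε, read, true}. So FIRST(S) = {ε, read, true}.
FIRST(Q): from Q->S we get {ε, read, true}; from Q->B read Q if we get {read, true}; from Q->ε we get {ε}. So FIRST(Q) = {ε, read, true}.
FOLLOW(S) includes $ since S is the start symbol.
FOLLOW(S): in S->B Q S, the suffix after S is empty (adds nothing new); in B->true num S if, S is followed by if with FIRST {if}; in Q->S, the suffix after S is empty, so FOLLOW(S) ⊇ FOLLOW(Q) = {$, if, read, true}. Thus FOLLOW(S) = {$, if, read, true}.
FOLLOW(B): in S->B Q S, B is followed by Q S with FIRST {ε, read, true}; in S->B Q S, the suffix after B is nullable, so FOLLOW(B) ⊇ FOLLOW(S) = {$, if, read, true}; in Q->B read Q if, B is followed by read Q if with FIRST {read}. Thus FOLLOW(B) = {$, if, read, true}.
FOLLOW(Q): in S->B Q S, Q is followed by S with FIRST {ε, read, true}; in S->B Q S, the suffix after Q is nullable, so FOLLOW(Q) ⊇ FOLLOW(S) = {$, if, read, true}; in Q->B read Q if, Q is followed by if with FIRST {if}. Thus FOLLOW(Q) = {$, if, read, true}.

{$, if, read, true}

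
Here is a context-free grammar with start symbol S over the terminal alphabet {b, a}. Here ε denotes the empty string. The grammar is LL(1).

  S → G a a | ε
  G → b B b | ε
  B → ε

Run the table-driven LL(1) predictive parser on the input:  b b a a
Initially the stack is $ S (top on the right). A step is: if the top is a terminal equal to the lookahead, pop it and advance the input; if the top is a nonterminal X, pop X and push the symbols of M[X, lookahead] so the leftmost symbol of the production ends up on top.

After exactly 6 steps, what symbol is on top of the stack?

     Stack        Input      Action
  1  $ S          b b a a $  expand S → G a a
  2  $ a a G      b b a a $  expand G → b B b
  3  $ a a b B b  b b a a $  match b
  4  $ a a b B    b a a $    expand B → ε
  5  $ a a b      b a a $    match b
  6  $ a a        a a $      match a
Stack after step 6: $ a (top = a).

a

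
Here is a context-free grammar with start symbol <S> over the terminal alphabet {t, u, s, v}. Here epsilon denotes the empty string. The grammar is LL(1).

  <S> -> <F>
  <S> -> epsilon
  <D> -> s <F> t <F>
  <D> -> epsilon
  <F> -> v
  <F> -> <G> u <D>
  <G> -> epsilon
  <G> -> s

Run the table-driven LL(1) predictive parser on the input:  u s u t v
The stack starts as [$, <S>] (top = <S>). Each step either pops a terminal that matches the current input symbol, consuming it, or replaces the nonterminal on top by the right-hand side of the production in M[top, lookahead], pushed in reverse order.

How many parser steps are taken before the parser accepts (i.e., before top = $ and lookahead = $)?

      Stack              Input        Action
   1  $ <S>              u s u t v $  expand <S> -> <F>
   2  $ <F>              u s u t v $  expand <F> -> <G> u <D>
   3  $ <D> u <G>        u s u t v $  expand <G> -> epsilon
   4  $ <D> u            u s u t v $  match u
   5  $ <D>              s u t v $    expand <D> -> s <F> t <F>
   6  $ <F> t <F> s      s u t v $    match s
   7  $ <F> t <F>        u t v $      expand <F> -> <G> u <D>
   8  $ <F> t <D> u <G>  u t v $      expand <G> -> epsilon
   9  $ <F> t <D> u      u t v $      match u
  10  $ <F> t <D>        t v $        expand <D> -> epsilon
  11  $ <F> t            t v $        match t
  12  $ <F>              v $          expand <F> -> v
  13  $ v                v $          match v
Accept reached after 13 steps.

13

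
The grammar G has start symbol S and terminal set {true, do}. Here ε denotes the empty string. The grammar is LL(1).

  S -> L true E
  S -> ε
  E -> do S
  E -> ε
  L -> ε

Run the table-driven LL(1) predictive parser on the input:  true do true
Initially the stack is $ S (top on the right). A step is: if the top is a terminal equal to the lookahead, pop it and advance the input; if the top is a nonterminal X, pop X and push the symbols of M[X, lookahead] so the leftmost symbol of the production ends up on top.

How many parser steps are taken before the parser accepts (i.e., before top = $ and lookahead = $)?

9

step 1: stack=$ S  input=true do true $  — expand S -> L true E
step 2: stack=$ E true L  input=true do true $  — expand L -> ε
step 3: stack=$ E true  input=true do true $  — match true
step 4: stack=$ E  input=do true $  — expand E -> do S
step 5: stack=$ S do  input=do true $  — match do
step 6: stack=$ S  input=true $  — expand S -> L true E
step 7: stack=$ E true L  input=true $  — expand L -> ε
step 8: stack=$ E true  input=true $  — match true
step 9: stack=$ E  input=$  — expand E -> ε
Accept reached after 9 steps.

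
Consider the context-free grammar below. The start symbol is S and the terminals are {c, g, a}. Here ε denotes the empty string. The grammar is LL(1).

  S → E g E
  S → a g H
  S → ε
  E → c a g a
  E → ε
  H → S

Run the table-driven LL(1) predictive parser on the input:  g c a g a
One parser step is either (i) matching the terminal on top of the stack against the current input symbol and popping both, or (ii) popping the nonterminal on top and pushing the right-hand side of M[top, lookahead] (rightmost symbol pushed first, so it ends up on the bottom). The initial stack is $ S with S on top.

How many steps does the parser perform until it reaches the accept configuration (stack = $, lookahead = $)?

8

step 1: stack=$ S  input=g c a g a $  — expand S → E g E
step 2: stack=$ E g E  input=g c a g a $  — expand E → ε
step 3: stack=$ E g  input=g c a g a $  — match g
step 4: stack=$ E  input=c a g a $  — expand E → c a g a
step 5: stack=$ a g a c  input=c a g a $  — match c
step 6: stack=$ a g a  input=a g a $  — match a
step 7: stack=$ a g  input=g a $  — match g
step 8: stack=$ a  input=a $  — match a
Accept reached after 8 steps.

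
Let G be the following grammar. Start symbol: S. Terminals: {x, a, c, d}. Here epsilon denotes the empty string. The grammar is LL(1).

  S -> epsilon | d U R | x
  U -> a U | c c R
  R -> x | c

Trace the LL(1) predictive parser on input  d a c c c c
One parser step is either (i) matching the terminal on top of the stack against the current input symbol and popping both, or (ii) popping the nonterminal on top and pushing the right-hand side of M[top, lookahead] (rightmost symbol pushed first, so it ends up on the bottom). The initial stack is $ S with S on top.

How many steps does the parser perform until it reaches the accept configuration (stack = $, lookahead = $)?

      Stack      Input          Action
   1  $ S        d a c c c c $  expand S -> d U R
   2  $ R U d    d a c c c c $  match d
   3  $ R U      a c c c c $    expand U -> a U
   4  $ R U a    a c c c c $    match a
   5  $ R U      c c c c $      expand U -> c c R
   6  $ R R c c  c c c c $      match c
   7  $ R R c    c c c $        match c
   8  $ R R      c c $          expand R -> c
   9  $ R c      c c $          match c
  10  $ R        c $            expand R -> c
  11  $ c        c $            match c
Accept reached after 11 steps.

11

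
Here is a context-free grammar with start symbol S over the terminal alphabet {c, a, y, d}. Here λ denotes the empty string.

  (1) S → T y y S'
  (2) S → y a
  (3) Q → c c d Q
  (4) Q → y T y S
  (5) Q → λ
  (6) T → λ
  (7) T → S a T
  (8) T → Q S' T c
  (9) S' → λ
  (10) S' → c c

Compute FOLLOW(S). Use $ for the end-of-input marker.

FIRST(Q) = {λ, c, y}
FIRST(S') = {λ, c}
FIRST(S) = {c, y}  (via T y y S')
FIRST(T) = {λ, c, y}  (via S a T, Q S' T c)
FOLLOW(S) includes $ since S is the start symbol.
FOLLOW(Q): in Q→c c d Q, the suffix after Q is empty (adds nothing new); in T→Q S' T c, Q is followed by S' T c with FIRST {c, y}. Thus FOLLOW(Q) = {c, y}.
FOLLOW(S): in Q→y T y S, the suffix after S is empty, so FOLLOW(S) ⊇ FOLLOW(Q) = {c, y}; in T→S a T, S is followed by a T with FIRST {a}. Thus FOLLOW(S) = {$, a, c, y}.
FOLLOW(T): in S→T y y S', T is followed by y y S' with FIRST {y}; in Q→y T y S, T is followed by y S with FIRST {y}; in T→S a T, the suffix after T is empty (adds nothing new); in T→Q S' T c, T is followed by c with FIRST {c}. Thus FOLLOW(T) = {c, y}.
FOLLOW(S'): in S→T y y S', the suffix after S' is empty, so FOLLOW(S') ⊇ FOLLOW(S) = {$, a, c, y}; in T→Q S' T c, S' is followed by T c with FIRST {c, y}. Thus FOLLOW(S') = {$, a, c, y}.

{$, a, c, y}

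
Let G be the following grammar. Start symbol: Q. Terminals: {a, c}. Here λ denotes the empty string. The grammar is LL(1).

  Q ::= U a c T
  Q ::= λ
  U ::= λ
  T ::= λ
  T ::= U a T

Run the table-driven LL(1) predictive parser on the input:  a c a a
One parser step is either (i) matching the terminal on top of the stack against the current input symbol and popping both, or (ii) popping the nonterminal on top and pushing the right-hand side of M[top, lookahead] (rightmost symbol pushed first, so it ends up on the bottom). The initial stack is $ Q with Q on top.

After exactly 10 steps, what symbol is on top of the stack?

step 1: stack=$ Q  input=a c a a $  — expand Q ::= U a c T
step 2: stack=$ T c a U  input=a c a a $  — expand U ::= λ
step 3: stack=$ T c a  input=a c a a $  — match a
step 4: stack=$ T c  input=c a a $  — match c
step 5: stack=$ T  input=a a $  — expand T ::= U a T
step 6: stack=$ T a U  input=a a $  — expand U ::= λ
step 7: stack=$ T a  input=a a $  — match a
step 8: stack=$ T  input=a $  — expand T ::= U a T
step 9: stack=$ T a U  input=a $  — expand U ::= λ
step 10: stack=$ T a  input=a $  — match a
Stack after step 10: $ T (top = T).

T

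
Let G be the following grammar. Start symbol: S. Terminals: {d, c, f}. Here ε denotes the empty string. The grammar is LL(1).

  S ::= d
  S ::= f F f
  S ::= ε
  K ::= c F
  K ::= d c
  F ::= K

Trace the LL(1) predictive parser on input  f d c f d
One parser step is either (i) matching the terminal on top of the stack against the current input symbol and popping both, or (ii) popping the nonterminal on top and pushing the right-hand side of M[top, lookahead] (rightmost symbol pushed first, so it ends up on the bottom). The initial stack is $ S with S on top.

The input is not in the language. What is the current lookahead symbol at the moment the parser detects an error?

d

step 1: stack=$ S  input=f d c f d $  — expand S ::= f F f
step 2: stack=$ f F f  input=f d c f d $  — match f
step 3: stack=$ f F  input=d c f d $  — expand F ::= K
step 4: stack=$ f K  input=d c f d $  — expand K ::= d c
step 5: stack=$ f c d  input=d c f d $  — match d
step 6: stack=$ f c  input=c f d $  — match c
step 7: stack=$ f  input=f d $  — match f
step 8: stack=$  input=d $  — error: stack empty but input remains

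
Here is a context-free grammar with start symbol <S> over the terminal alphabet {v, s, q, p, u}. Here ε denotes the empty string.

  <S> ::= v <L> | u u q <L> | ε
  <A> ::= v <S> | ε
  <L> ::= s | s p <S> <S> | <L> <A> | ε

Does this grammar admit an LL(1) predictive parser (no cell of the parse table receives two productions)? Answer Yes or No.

FIRST(<S>) = {ε, u, v}
FIRST(<A>) = {ε, v}
FIRST(<L>) = {ε, s, v}
FOLLOW(<S>) = {$, u, v}
FOLLOW(<A>) = {$, u, v}
FOLLOW(<L>) = {$, u, v}
Cell M[<A>, v] receives both <A> ::= v <S> and <A> ::= ε — the grammar is not LL(1).

No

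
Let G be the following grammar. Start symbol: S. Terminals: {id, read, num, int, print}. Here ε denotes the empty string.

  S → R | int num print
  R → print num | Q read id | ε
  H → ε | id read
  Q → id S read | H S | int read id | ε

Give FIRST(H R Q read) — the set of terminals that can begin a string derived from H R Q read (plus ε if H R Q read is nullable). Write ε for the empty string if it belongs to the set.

{id, int, print, read}

FIRST(H): from H→ε we get {ε}; from H→id read we get {id}. So FIRST(H) = {ε, id}.
FIRST(S): from S→R we get {ε, id, int, print, read}; from S→int num print we get {int}. So FIRST(S) = {ε, id, int, print, read}.
FIRST(Q): from Q→id S read we get {id}; from Q→H S we get {ε, id, int, print, read}; from Q→int read id we get {int}; from Q→ε we get {ε}. So FIRST(Q) = {ε, id, int, print, read}.
FIRST(R): from R→print num we get {print}; from R→Q read id we get {id, int, print, read}; from R→ε we get {ε}. So FIRST(R) = {ε, id, int, print, read}.
FIRST(H R Q read): take FIRST of each symbol in turn, carrying on past any symbol whose FIRST contains ε; result {id, int, print, read}.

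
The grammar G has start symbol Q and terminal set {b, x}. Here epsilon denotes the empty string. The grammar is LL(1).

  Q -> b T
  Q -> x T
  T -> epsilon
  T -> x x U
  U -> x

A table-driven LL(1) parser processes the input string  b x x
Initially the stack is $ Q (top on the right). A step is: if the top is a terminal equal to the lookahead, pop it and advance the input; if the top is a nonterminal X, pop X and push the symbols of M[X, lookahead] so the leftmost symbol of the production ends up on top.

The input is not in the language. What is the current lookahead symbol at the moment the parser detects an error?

step 1: stack=$ Q  input=b x x $  — expand Q -> b T
step 2: stack=$ T b  input=b x x $  — match b
step 3: stack=$ T  input=x x $  — expand T -> x x U
step 4: stack=$ U x x  input=x x $  — match x
step 5: stack=$ U x  input=x $  — match x
step 6: stack=$ U  input=$  — error: M[U, $] is empty

$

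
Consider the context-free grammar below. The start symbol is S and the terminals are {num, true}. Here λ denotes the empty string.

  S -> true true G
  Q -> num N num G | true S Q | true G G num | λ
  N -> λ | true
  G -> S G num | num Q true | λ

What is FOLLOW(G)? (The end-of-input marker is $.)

FIRST(S): from S->true true G we get {true}. So FIRST(S) = {true}.
FIRST(Q): from Q->num N num G we get {num}; from Q->true S Q we get {true}; from Q->true G G num we get {true}; from Q->λ we get {λ}. So FIRST(Q) = {λ, num, true}.
FIRST(N): from N->λ we get {λ}; from N->true we get {true}. So FIRST(N) = {λ, true}.
FIRST(G): from G->S G num we get {true}; from G->num Q true we get {num}; from G->λ we get {λ}. So FIRST(G) = {λ, num, true}.
FOLLOW(S) includes $ since S is the start symbol.
FOLLOW(Q): in Q->true S Q, the suffix after Q is empty (adds nothing new); in G->num Q true, Q is followed by true with FIRST {true}. Thus FOLLOW(Q) = {true}.
FOLLOW(S): in Q->true S Q, S is followed by Q with FIRST {λ, num, true}; in Q->true S Q, the suffix after S is nullable, so FOLLOW(S) ⊇ FOLLOW(Q) = {true}; in G->S G num, S is followed by G num with FIRST {num, true}. Thus FOLLOW(S) = {$, num, true}.
FOLLOW(N): in Q->num N num G, N is followed by num G with FIRST {num}. Thus FOLLOW(N) = {num}.
FOLLOW(G): in S->true true G, the suffix after G is empty, so FOLLOW(G) ⊇ FOLLOW(S) = {$, num, true}; in Q->num N num G, the suffix after G is empty, so FOLLOW(G) ⊇ FOLLOW(Q) = {true}; in Q->true G G num (occurrence 1), G is followed by G num with FIRST {num, true}; in Q->true G G num (occurrence 2), G is followed by num with FIRST {num}; in G->S G num, G is followed by num with FIRST {num}. Thus FOLLOW(G) = {$, num, true}.

{$, num, true}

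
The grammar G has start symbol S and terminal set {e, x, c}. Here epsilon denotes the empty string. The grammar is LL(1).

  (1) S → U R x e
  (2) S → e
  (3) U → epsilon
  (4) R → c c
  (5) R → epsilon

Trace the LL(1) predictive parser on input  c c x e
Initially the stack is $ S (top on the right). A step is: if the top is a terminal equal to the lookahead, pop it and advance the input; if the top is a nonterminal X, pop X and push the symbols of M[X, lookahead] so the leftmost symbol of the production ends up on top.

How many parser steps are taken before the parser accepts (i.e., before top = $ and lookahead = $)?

7

     Stack      Input      Action
  1  $ S        c c x e $  expand S → U R x e
  2  $ e x R U  c c x e $  expand U → epsilon
  3  $ e x R    c c x e $  expand R → c c
  4  $ e x c c  c c x e $  match c
  5  $ e x c    c x e $    match c
  6  $ e x      x e $      match x
  7  $ e        e $        match e
Accept reached after 7 steps.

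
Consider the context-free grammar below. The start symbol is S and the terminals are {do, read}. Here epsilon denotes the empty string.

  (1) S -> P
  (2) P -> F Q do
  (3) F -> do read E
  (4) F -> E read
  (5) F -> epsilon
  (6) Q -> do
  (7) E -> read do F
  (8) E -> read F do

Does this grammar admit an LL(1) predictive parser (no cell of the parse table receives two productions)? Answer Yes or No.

FIRST(S) = {do, read}
FIRST(P) = {do, read}
FIRST(F) = {epsilon, do, read}
FIRST(Q) = {do}
FIRST(E) = {read}
FOLLOW(S) = {$}
FOLLOW(P) = {$}
FOLLOW(F) = {do, read}
FOLLOW(Q) = {do}
FOLLOW(E) = {do, read}
Cell M[E, read] receives both E -> read do F and E -> read F do — the grammar is not LL(1).

No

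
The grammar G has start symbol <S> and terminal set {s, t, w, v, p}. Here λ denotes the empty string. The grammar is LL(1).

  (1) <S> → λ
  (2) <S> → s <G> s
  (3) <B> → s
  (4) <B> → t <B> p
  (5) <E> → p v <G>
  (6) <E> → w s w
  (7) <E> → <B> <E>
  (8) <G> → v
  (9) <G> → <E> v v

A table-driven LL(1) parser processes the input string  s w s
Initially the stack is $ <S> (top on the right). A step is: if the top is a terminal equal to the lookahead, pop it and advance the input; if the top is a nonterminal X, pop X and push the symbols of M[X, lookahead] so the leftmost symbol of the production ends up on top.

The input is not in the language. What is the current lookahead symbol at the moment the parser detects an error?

step 1: stack=$ <S>  input=s w s $  — expand <S> → s <G> s
step 2: stack=$ s <G> s  input=s w s $  — match s
step 3: stack=$ s <G>  input=w s $  — expand <G> → <E> v v
step 4: stack=$ s v v <E>  input=w s $  — expand <E> → w s w
step 5: stack=$ s v v w s w  input=w s $  — match w
step 6: stack=$ s v v w s  input=s $  — match s
step 7: stack=$ s v v w  input=$  — error: top is terminal w but lookahead is $

$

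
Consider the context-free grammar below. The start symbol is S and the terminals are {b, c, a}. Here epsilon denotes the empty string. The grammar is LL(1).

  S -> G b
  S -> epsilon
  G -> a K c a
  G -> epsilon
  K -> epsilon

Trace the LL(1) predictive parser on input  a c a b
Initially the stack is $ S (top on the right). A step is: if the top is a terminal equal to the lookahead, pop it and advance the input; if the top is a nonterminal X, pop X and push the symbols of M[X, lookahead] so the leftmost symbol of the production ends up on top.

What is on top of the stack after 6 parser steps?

     Stack        Input      Action
  1  $ S          a c a b $  expand S -> G b
  2  $ b G        a c a b $  expand G -> a K c a
  3  $ b a c K a  a c a b $  match a
  4  $ b a c K    c a b $    expand K -> epsilon
  5  $ b a c      c a b $    match c
  6  $ b a        a b $      match a
Stack after step 6: $ b (top = b).

b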